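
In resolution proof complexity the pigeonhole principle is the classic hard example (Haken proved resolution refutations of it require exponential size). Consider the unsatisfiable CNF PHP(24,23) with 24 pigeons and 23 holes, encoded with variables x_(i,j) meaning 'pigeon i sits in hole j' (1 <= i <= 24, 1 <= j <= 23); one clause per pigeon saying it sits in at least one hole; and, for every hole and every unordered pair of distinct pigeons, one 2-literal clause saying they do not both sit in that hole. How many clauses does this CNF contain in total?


PHP(24,23): 24 pigeons, 23 holes, 24*23 = 552 variables.
- pigeon clauses: one per pigeon -> 24 clauses
- hole clauses: 23 holes * C(24,2) = 23 * 276 -> 6348 clauses
Total clauses = 24 + 6348 = 6372

6372


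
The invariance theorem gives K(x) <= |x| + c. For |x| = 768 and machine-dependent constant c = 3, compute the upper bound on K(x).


K(x) <= |x| + c = 768 + 3 = 771

771


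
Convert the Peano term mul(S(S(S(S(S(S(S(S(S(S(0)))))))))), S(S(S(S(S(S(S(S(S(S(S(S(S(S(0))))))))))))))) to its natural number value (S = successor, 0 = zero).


mul(S^10(0), S^14(0)):
S^10(0) = 10
S^14(0) = 14
10 * 14 = 140

140


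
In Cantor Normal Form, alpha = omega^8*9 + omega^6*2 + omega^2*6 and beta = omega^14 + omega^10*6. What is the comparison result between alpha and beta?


Compare term by term from highest exponent:
alpha = omega^8*9 + omega^6*2 + omega^2*6
beta = omega^14 + omega^10*6
Term 1: alpha has omega^8*9, beta has omega^14*1
Term 2: alpha has omega^6*2, beta has omega^10*6
Term 3: alpha has omega^2*6, beta has omega^0*0
Result: alpha < beta

alpha < beta


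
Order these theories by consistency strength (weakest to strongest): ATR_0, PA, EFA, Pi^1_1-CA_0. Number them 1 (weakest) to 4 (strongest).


Ordering by consistency strength:
1. EFA
2. PA
3. ATR_0
4. Pi^1_1-CA_0


ATR_0=3, PA=2, EFA=1, Pi^1_1-CA_0=4


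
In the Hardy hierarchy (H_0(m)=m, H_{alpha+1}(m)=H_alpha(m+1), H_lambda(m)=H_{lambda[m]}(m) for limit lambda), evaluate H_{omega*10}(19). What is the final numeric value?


H_{omega*10}(19):
For the Hardy hierarchy, H_{omega*k}(n) = 2^k * n.
2^10 = 1024.
1024 * 19 = 19456

19456


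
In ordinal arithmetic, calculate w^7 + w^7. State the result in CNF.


Ordinal addition w^7 + w^7:
Both terms have the same exponent 7.
w^e*c + w^e*d = w^e*(c+d).
Result = w^7*(1+1) = w^7*2

w^7*2


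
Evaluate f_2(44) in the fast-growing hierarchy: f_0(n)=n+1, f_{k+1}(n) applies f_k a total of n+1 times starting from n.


f_2(44) = f_1^45(44)
f_1(m) = 2m + 1.
Iterating: f_1^k(n) = 2^k*(n+1) - 1.
f_2(44) = 2^45*(44+1) - 1 = 35184372088832*45 - 1 = 1583296743997439

1583296743997439


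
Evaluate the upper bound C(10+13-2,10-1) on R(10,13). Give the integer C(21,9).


R(10,13) <= C(10+13-2, 10-1) = C(21, 9)
C(21, 9) = 21! / (9! * 12!)
= 293930

293930


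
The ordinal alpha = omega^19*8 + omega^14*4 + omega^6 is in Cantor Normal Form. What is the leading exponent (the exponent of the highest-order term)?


CNF: omega^19*8 + omega^14*4 + omega^6
The leading term is omega^19*8, which has exponent 19.

19


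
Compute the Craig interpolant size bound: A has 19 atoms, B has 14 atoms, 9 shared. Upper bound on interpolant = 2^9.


Shared atoms = 9
Craig interpolant size bound = 2^9
= 512

512


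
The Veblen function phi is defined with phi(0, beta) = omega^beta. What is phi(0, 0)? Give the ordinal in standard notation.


phi(0, 0):
phi(0, beta) = omega^beta by definition.
phi(0, 0) = omega^0

1


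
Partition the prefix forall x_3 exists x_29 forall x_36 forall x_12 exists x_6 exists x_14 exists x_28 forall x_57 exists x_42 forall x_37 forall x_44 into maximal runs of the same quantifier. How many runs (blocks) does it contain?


Alternations = 6.
Blocks = alternations + 1 = 7

7


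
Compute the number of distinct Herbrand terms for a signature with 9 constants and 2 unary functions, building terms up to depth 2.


Herbrand terms by depth:
Depth 0: 9 constants
Depth 1: 18 new terms (running total: 27)
Depth 2: 36 new terms (running total: 63)
Total distinct ground terms = 63

63


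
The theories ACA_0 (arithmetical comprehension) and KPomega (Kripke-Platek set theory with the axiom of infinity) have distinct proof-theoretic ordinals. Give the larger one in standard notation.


Proof-theoretic ordinal of ACA_0 (arithmetical comprehension): epsilon_0
Proof-theoretic ordinal of KPomega (Kripke-Platek set theory with the axiom of infinity): psi_0(epsilon_{Omega+1})
Comparing: epsilon_0 < psi_0(epsilon_{Omega+1}).
The larger ordinal is psi_0(epsilon_{Omega+1}) (from KPomega (Kripke-Platek set theory with the axiom of infinity)).

psi_0(epsilon_{Omega+1})


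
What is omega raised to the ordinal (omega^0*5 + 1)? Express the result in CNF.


omega^(omega^0*5 + 1):
omega^0 = 1, so the exponent is 5 + 1 = 6 (finite ordinal addition).
Result = omega^6, already a single CNF term.

omega^6


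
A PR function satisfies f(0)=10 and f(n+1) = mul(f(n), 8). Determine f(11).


f(0) = 10
f(1) = mul(f(0), 8) = mul(10, 8) = 80
f(2) = mul(f(1), 8) = mul(80, 8) = 640
f(3) = mul(f(2), 8) = mul(640, 8) = 5120
f(4) = mul(f(3), 8) = mul(5120, 8) = 40960
f(5) = mul(f(4), 8) = mul(40960, 8) = 327680
f(6) = mul(f(5), 8) = mul(327680, 8) = 2621440
f(7) = mul(f(6), 8) = mul(2621440, 8) = 20971520
f(8) = mul(f(7), 8) = mul(20971520, 8) = 167772160
f(9) = mul(f(8), 8) = mul(167772160, 8) = 1342177280
f(10) = mul(f(9), 8) = mul(1342177280, 8) = 10737418240
f(11) = mul(f(10), 8) = mul(10737418240, 8) = 85899345920


85899345920


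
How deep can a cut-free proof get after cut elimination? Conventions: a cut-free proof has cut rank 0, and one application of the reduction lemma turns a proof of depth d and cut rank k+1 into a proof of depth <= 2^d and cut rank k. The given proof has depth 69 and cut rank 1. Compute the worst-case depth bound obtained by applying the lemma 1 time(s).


Each rank reduction sends depth d to at most 2^d; cut rank r needs r reductions.
2_0(69) = 69
2_1(69) = 2^69 = 590295810358705651712
Cut-free depth bound = 590295810358705651712

590295810358705651712


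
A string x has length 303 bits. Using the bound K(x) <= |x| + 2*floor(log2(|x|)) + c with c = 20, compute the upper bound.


floor(log2(303)) = 8
2 * 8 = 16
K(x) <= 303 + 16 + 20 = 339

339


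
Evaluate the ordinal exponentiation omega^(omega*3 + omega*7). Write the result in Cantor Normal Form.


omega^(omega*3 + omega*7):
Both terms of the exponent have the same exponent 1, so they merge: omega*3 + omega*7 = omega*(3+7) = omega*10.
omega raised to a CNF ordinal is a single CNF term: Result = omega^(omega*10)

omega^(omega*10)


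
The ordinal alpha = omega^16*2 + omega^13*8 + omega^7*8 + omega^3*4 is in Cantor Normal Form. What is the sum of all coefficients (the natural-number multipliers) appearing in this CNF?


CNF: omega^16*2 + omega^13*8 + omega^7*8 + omega^3*4
Coefficients: 2 + 8 + 8 + 4 = 22

22


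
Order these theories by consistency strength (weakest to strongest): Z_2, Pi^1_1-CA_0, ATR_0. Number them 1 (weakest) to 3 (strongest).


Ordering by consistency strength:
1. ATR_0
2. Pi^1_1-CA_0
3. Z_2


Z_2=3, Pi^1_1-CA_0=2, ATR_0=1


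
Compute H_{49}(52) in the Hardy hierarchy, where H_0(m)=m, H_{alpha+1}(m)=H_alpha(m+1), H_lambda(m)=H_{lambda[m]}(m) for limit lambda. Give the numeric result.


H_49(52):
For finite ordinals k, H_k(n) = n + k (each successor step adds 1).
H_49(52) = 52 + 49 = 101

101


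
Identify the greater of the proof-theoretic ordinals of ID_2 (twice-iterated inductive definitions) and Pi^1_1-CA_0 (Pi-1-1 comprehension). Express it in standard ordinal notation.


Proof-theoretic ordinal of ID_2 (twice-iterated inductive definitions): psi_0(epsilon_{Omega_2+1})
Proof-theoretic ordinal of Pi^1_1-CA_0 (Pi-1-1 comprehension): psi_0(Omega_omega)
Comparing: psi_0(epsilon_{Omega_2+1}) < psi_0(Omega_omega).
The larger ordinal is psi_0(Omega_omega) (from Pi^1_1-CA_0 (Pi-1-1 comprehension)).

psi_0(Omega_omega)


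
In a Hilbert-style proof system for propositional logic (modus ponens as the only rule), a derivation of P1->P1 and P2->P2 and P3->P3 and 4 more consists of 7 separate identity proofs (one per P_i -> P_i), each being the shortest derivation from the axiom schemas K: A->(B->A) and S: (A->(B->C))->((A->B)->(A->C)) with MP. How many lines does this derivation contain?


The shortest proof of A->A from K and S in the Hilbert calculus has exactly 5 lines:
(1) K instance A->((A->A)->A), (2) S instance, (3) MP on 1,2, (4) K instance A->(A->A), (5) MP on 3,4.
For 7 independent identities: 7 * 5 = 35 lines total.

35


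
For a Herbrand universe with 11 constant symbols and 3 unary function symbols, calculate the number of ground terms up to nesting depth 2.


Herbrand terms by depth:
Depth 0: 11 constants
Depth 1: 33 new terms (running total: 44)
Depth 2: 99 new terms (running total: 143)
Total distinct ground terms = 143

143


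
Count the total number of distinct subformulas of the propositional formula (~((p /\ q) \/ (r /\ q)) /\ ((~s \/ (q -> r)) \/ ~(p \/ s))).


Formula: (~((p /\ q) \/ (r /\ q)) /\ ((~s \/ (q -> r)) \/ ~(p \/ s)))
Subformulas found:
  1. q
  2. s
  3. r
  4. p
  5. ~s
  6. (p \/ s)
  7. (p /\ q)
  8. (r /\ q)
  9. (q -> r)
  10. ~(p \/ s)
  11. (~s \/ (q -> r))
  12. ((p /\ q) \/ (r /\ q))
  13. ~((p /\ q) \/ (r /\ q))
  14. ((~s \/ (q -> r)) \/ ~(p \/ s))
  15. (~((p /\ q) \/ (r /\ q)) /\ ((~s \/ (q -> r)) \/ ~(p \/ s)))
Total distinct subformulas = 15

15


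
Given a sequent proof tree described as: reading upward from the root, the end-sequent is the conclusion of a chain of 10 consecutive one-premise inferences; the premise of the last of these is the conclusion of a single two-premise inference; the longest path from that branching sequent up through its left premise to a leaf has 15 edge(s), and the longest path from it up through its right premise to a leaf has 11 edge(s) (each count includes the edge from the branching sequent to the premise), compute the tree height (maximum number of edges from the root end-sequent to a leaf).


Longest path through the left premise: 15 edges (measured from the branching sequent)
Longest path through the right premise: 11 edges
Height of the subtree rooted at the branching sequent: max(15, 11) = 15
The branching sequent sits 10 edges above the root (the chain of one-premise inferences), so height = 15 + 10 = 25

25


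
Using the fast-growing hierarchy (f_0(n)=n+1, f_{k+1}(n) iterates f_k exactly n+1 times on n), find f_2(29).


f_2(29) = f_1^30(29)
f_1(m) = 2m + 1.
Iterating: f_1^k(n) = 2^k*(n+1) - 1.
f_2(29) = 2^30*(29+1) - 1 = 1073741824*30 - 1 = 32212254719

32212254719


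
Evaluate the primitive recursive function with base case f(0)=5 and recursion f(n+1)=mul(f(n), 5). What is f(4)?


f(0) = 5
f(1) = mul(f(0), 5) = mul(5, 5) = 25
f(2) = mul(f(1), 5) = mul(25, 5) = 125
f(3) = mul(f(2), 5) = mul(125, 5) = 625
f(4) = mul(f(3), 5) = mul(625, 5) = 3125


3125


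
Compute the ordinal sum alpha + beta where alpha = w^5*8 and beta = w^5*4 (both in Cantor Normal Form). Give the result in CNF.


Ordinal addition w^5*8 + w^5*4:
Both terms have the same exponent 5.
w^e*c + w^e*d = w^e*(c+d).
Result = w^5*(8+4) = w^5*12

w^5*12


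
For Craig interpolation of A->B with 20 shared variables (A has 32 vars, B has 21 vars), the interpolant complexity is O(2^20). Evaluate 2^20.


Shared atoms = 20
Craig interpolant size bound = 2^20
= 1048576

1048576


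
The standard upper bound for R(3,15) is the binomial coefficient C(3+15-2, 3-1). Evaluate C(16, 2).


R(3,15) <= C(3+15-2, 3-1) = C(16, 2)
C(16, 2) = 16! / (2! * 14!)
= 120

120


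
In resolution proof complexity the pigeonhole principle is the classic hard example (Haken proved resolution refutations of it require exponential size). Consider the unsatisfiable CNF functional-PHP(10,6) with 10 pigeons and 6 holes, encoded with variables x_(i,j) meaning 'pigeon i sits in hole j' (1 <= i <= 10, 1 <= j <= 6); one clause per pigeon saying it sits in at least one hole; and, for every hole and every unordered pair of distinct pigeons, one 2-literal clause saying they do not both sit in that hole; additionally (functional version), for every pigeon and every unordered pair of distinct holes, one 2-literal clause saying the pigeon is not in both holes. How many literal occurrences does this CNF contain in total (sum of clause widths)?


functional-PHP(10,6): 10 pigeons, 6 holes, 10*6 = 60 variables.
- pigeon clauses: one per pigeon -> 10 clauses of width 6 -> 60 literals
- hole clauses: 6 holes * C(10,2) = 6 * 45 -> 270 clauses of width 2 -> 540 literals
- functional clauses: 10 pigeons * C(6,2) = 10 * 15 -> 150 clauses of width 2 -> 300 literals
Total literal occurrences = 60 + 540 + 300 = 900

900


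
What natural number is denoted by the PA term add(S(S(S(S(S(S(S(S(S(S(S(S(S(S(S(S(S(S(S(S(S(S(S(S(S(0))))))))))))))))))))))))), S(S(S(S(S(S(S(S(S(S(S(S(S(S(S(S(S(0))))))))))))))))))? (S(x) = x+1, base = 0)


add(S^25(0), S^17(0)):
S^25(0) = 25
S^17(0) = 17
25 + 17 = 42

42


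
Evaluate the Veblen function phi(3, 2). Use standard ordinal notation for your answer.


phi(3, 2):
phi(3, beta) = eta_beta (the beta-th eta number, fixed point of zeta).
phi(3, 2) = eta_2

eta_2


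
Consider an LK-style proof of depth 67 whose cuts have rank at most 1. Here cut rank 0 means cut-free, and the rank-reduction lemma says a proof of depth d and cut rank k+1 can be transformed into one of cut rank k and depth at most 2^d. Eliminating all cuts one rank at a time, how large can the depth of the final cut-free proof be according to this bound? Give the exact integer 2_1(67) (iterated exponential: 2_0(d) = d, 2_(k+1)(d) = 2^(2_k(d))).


Each rank reduction sends depth d to at most 2^d; cut rank r needs r reductions.
2_0(67) = 67
2_1(67) = 2^67 = 147573952589676412928
Cut-free depth bound = 147573952589676412928

147573952589676412928


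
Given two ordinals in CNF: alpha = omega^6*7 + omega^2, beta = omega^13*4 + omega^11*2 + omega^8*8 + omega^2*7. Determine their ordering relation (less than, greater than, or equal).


Compare term by term from highest exponent:
alpha = omega^6*7 + omega^2
beta = omega^13*4 + omega^11*2 + omega^8*8 + omega^2*7
Term 1: alpha has omega^6*7, beta has omega^13*4
Term 2: alpha has omega^2*1, beta has omega^11*2
Term 3: alpha has omega^0*0, beta has omega^8*8
Term 4: alpha has omega^0*0, beta has omega^2*7
Result: alpha < beta

alpha < beta


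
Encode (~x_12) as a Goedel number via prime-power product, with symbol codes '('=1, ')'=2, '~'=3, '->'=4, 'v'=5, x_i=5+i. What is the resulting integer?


Formula: (~x_12)
Symbol codes: [1, 3, 17, 2]
Primes: [2, 3, 5, 7]
p_1^1 = 2^1 = 2
p_2^3 = 3^3 = 27
p_3^17 = 5^17 = 762939453125
p_4^2 = 7^2 = 49
Product = 2018737792968750

2018737792968750


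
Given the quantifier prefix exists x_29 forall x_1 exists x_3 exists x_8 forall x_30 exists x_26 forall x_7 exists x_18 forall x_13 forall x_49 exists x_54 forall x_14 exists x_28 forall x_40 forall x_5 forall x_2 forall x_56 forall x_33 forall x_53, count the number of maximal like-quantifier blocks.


Alternations = 11.
Blocks = alternations + 1 = 12

12


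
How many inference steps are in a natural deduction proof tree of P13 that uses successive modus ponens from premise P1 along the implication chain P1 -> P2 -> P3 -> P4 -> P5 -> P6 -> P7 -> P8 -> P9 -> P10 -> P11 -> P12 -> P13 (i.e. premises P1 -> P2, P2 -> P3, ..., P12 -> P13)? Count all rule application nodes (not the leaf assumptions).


We have a chain: P1 -> P2 -> P3 -> P4 -> P5 -> P6 -> P7 -> P8 -> P9 -> P10 -> P11 -> P12 -> P13.
Each modus ponens application produces the next variable.
The chain has 13 propositions, so 13-1 = 12 modus ponens steps.
Total inference nodes = 12

12


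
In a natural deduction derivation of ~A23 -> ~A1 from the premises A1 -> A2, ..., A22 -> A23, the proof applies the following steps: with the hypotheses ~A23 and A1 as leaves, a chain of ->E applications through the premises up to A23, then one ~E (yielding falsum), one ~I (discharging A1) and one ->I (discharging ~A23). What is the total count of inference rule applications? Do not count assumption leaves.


From hypothesis A1, 22 ->E steps along the 22 premises yield A23.
~E with hypothesis ~A23 gives falsum (1 node); ~I discharging A1 gives ~A1 (1 node); ->I discharging ~A23 gives the goal (1 node).
Total = 22 + 3 = 25 inference nodes.

25


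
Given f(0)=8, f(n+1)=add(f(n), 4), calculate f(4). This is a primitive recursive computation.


f(0) = 8
f(1) = add(f(0), 4) = add(8, 4) = 12
f(2) = add(f(1), 4) = add(12, 4) = 16
f(3) = add(f(2), 4) = add(16, 4) = 20
f(4) = add(f(3), 4) = add(20, 4) = 24


24


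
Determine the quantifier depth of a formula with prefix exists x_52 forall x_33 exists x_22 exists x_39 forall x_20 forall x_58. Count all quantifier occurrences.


Quantifier prefix has 6 quantifier symbols.
Quantifier depth = 6

6


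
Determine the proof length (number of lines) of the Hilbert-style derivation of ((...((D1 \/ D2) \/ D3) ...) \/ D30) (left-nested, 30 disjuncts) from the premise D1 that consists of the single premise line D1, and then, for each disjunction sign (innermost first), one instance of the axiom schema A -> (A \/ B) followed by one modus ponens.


Building the left-nested 30-ary disjunction from D1:
- 1 premise line (D1)
- 30 disjuncts means 29 disjunction signs; each needs 1 axiom instance + 1 MP = 2 lines: 2 * 29 = 58
Total = 1 + 58 = 59 lines.

59


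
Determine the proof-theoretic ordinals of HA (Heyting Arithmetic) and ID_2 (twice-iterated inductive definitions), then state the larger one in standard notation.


Proof-theoretic ordinal of HA (Heyting Arithmetic): epsilon_0
Proof-theoretic ordinal of ID_2 (twice-iterated inductive definitions): psi_0(epsilon_{Omega_2+1})
Comparing: epsilon_0 < psi_0(epsilon_{Omega_2+1}).
The larger ordinal is psi_0(epsilon_{Omega_2+1}) (from ID_2 (twice-iterated inductive definitions)).

psi_0(epsilon_{Omega_2+1})


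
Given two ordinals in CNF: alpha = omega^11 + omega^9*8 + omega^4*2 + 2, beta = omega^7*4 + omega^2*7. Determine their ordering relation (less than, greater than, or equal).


Compare term by term from highest exponent:
alpha = omega^11 + omega^9*8 + omega^4*2 + 2
beta = omega^7*4 + omega^2*7
Term 1: alpha has omega^11*1, beta has omega^7*4
Term 2: alpha has omega^9*8, beta has omega^2*7
Term 3: alpha has omega^4*2, beta has omega^0*0
Term 4: alpha has omega^0*2, beta has omega^0*0
Result: alpha > beta

alpha > beta


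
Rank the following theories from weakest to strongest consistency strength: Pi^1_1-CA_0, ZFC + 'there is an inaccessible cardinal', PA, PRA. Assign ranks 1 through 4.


Ordering by consistency strength:
1. PRA
2. PA
3. Pi^1_1-CA_0
4. ZFC + 'there is an inaccessible cardinal'


Pi^1_1-CA_0=3, ZFC + 'there is an inaccessible cardinal'=4, PA=2, PRA=1


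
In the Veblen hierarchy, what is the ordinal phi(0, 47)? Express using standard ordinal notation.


phi(0, 47):
phi(0, beta) = omega^beta by definition.
phi(0, 47) = omega^47

omega^47


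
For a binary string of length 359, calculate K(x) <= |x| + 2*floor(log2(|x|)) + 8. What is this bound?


floor(log2(359)) = 8
2 * 8 = 16
K(x) <= 359 + 16 + 8 = 383

383


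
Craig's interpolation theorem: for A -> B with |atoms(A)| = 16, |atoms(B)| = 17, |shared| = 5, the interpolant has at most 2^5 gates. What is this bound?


Shared atoms = 5
Craig interpolant size bound = 2^5
= 32

32


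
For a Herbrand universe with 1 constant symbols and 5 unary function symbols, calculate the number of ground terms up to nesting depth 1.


Herbrand terms by depth:
Depth 0: 1 constants
Depth 1: 5 new terms (running total: 6)
Total distinct ground terms = 6

6


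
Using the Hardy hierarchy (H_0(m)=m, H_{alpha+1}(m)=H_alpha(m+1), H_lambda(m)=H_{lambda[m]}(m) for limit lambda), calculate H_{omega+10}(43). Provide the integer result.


H_{omega+10}(43):
Unwind the 10 successor steps: H_{omega+10}(43) = H_omega(43+10) = H_omega(53).
H_omega(m) = H_m(m) = m + m = 2m.
Result = 2 * 53 = 106

106


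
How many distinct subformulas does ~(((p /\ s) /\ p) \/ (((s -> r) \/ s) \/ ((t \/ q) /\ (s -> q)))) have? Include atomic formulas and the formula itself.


Formula: ~(((p /\ s) /\ p) \/ (((s -> r) \/ s) \/ ((t \/ q) /\ (s -> q))))
Subformulas found:
  1. q
  2. s
  3. r
  4. t
  5. p
  6. (p /\ s)
  7. (s -> r)
  8. (s -> q)
  9. (t \/ q)
  10. ((s -> r) \/ s)
  11. ((p /\ s) /\ p)
  12. ((t \/ q) /\ (s -> q))
  13. (((s -> r) \/ s) \/ ((t \/ q) /\ (s -> q)))
  14. (((p /\ s) /\ p) \/ (((s -> r) \/ s) \/ ((t \/ q) /\ (s -> q))))
  15. ~(((p /\ s) /\ p) \/ (((s -> r) \/ s) \/ ((t \/ q) /\ (s -> q))))
Total distinct subformulas = 15

15


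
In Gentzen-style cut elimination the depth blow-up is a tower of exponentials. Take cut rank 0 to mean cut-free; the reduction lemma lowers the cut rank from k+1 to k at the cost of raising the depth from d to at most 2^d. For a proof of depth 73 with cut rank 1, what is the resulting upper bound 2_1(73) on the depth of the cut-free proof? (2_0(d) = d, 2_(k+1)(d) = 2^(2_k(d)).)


Each rank reduction sends depth d to at most 2^d; cut rank r needs r reductions.
2_0(73) = 73
2_1(73) = 2^73 = 9444732965739290427392
Cut-free depth bound = 9444732965739290427392

9444732965739290427392


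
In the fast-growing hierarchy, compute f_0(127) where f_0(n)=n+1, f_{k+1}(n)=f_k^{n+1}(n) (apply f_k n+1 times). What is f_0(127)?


f_0(127) = 127 + 1 = 128

128


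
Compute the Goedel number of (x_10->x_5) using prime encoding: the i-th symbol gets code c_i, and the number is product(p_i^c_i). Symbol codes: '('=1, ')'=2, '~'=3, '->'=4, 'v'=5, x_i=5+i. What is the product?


Formula: (x_10->x_5)
Symbol codes: [1, 15, 4, 10, 2]
Primes: [2, 3, 5, 7, 11]
p_1^1 = 2^1 = 2
p_2^15 = 3^15 = 14348907
p_3^4 = 5^4 = 625
p_4^10 = 7^10 = 282475249
p_5^2 = 11^2 = 121
Product = 613048175502555003750

613048175502555003750


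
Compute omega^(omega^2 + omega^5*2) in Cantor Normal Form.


omega^(omega^2 + omega^5*2):
In ordinal addition a term is absorbed by a following term of strictly larger exponent: 2 < 5, so omega^2 + omega^5*2 = omega^5*2.
omega raised to a CNF ordinal is a single CNF term: Result = omega^(omega^5*2)

omega^(omega^5*2)


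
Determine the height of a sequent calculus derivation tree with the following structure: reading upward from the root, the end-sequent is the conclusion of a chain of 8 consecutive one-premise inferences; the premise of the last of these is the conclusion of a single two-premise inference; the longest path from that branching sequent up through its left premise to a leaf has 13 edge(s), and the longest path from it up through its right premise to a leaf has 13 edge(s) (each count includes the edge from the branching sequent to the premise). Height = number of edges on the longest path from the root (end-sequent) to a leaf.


Longest path through the left premise: 13 edges (measured from the branching sequent)
Longest path through the right premise: 13 edges
Height of the subtree rooted at the branching sequent: max(13, 13) = 13
The branching sequent sits 8 edges above the root (the chain of one-premise inferences), so height = 13 + 8 = 21

21


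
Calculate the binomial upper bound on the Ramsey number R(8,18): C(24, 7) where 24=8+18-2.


R(8,18) <= C(8+18-2, 8-1) = C(24, 7)
C(24, 7) = 24! / (7! * 17!)
= 346104

346104


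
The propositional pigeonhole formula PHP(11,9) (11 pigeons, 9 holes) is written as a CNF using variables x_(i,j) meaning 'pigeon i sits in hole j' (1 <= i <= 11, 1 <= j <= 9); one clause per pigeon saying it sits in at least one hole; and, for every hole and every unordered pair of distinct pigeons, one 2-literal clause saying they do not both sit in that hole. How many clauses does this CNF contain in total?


PHP(11,9): 11 pigeons, 9 holes, 11*9 = 99 variables.
- pigeon clauses: one per pigeon -> 11 clauses
- hole clauses: 9 holes * C(11,2) = 9 * 55 -> 495 clauses
Total clauses = 11 + 495 = 506

506


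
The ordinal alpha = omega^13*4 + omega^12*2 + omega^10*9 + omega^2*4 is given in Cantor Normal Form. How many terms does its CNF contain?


CNF: omega^13*4 + omega^12*2 + omega^10*9 + omega^2*4
Count the summands separated by '+':
  term 1: omega^13*4
  term 2: omega^12*2
  term 3: omega^10*9
  term 4: omega^2*4
Total terms = 4

4


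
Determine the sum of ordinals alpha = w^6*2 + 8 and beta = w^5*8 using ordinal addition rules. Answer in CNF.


Ordinal addition (w^6*2 + 8) + w^5*8:
alpha's leading term has exponent 6 > beta's exponent 5, so it survives.
alpha's tail term has exponent 0 < beta's exponent 5, so it is absorbed by beta.
In ordinal addition, any term followed by a strictly larger-exponent term is absorbed.
Result = w^6*2 + w^5*8

w^6*2 + w^5*8


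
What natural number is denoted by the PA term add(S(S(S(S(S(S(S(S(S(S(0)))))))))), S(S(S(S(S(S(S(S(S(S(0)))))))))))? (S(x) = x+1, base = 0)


add(S^10(0), S^10(0)):
S^10(0) = 10
S^10(0) = 10
10 + 10 = 20

20


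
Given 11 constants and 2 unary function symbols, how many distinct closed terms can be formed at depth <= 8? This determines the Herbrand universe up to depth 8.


Herbrand terms by depth:
Depth 0: 11 constants
Depth 1: 22 new terms (running total: 33)
Depth 2: 44 new terms (running total: 77)
Depth 3: 88 new terms (running total: 165)
Depth 4: 176 new terms (running total: 341)
Depth 5: 352 new terms (running total: 693)
Depth 6: 704 new terms (running total: 1397)
Depth 7: 1408 new terms (running total: 2805)
Depth 8: 2816 new terms (running total: 5621)
Total distinct ground terms = 5621

5621


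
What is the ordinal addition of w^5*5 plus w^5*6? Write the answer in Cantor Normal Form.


Ordinal addition w^5*5 + w^5*6:
Both terms have the same exponent 5.
w^e*c + w^e*d = w^e*(c+d).
Result = w^5*(5+6) = w^5*11

w^5*11


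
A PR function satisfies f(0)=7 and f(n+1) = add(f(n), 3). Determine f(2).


f(0) = 7
f(1) = add(f(0), 3) = add(7, 3) = 10
f(2) = add(f(1), 3) = add(10, 3) = 13


13


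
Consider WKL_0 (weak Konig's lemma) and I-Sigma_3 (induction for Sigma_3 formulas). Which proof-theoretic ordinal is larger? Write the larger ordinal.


Proof-theoretic ordinal of WKL_0 (weak Konig's lemma): omega^omega
Proof-theoretic ordinal of I-Sigma_3 (induction for Sigma_3 formulas): omega^(omega^(omega^omega))
Comparing: omega^omega < omega^(omega^(omega^omega)).
The larger ordinal is omega^(omega^(omega^omega)) (from I-Sigma_3 (induction for Sigma_3 formulas)).

omega^(omega^(omega^omega))


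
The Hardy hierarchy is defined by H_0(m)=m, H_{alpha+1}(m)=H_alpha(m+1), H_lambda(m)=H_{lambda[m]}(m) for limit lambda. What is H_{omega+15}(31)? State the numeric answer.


H_{omega+15}(31):
Unwind the 15 successor steps: H_{omega+15}(31) = H_omega(31+15) = H_omega(46).
H_omega(m) = H_m(m) = m + m = 2m.
Result = 2 * 46 = 92

92


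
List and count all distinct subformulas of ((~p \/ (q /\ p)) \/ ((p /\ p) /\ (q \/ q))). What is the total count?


Formula: ((~p \/ (q /\ p)) \/ ((p /\ p) /\ (q \/ q)))
Subformulas found:
  1. q
  2. p
  3. ~p
  4. (q /\ p)
  5. (p /\ p)
  6. (q \/ q)
  7. (~p \/ (q /\ p))
  8. ((p /\ p) /\ (q \/ q))
  9. ((~p \/ (q /\ p)) \/ ((p /\ p) /\ (q \/ q)))
Total distinct subformulas = 9

9


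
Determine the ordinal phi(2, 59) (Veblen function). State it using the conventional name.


phi(2, 59):
phi(2, beta) = zeta_beta (the beta-th zeta number, fixed point of epsilon).
phi(2, 59) = zeta_59

zeta_59


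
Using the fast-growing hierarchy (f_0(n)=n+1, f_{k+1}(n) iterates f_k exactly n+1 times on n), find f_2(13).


f_2(13) = f_1^14(13)
f_1(m) = 2m + 1.
Iterating: f_1^k(n) = 2^k*(n+1) - 1.
f_2(13) = 2^14*(13+1) - 1 = 16384*14 - 1 = 229375

229375


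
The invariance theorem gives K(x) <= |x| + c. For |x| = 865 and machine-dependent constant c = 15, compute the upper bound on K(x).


K(x) <= |x| + c = 865 + 15 = 880

880


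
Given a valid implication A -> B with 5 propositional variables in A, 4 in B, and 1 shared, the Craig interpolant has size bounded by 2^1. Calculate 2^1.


Shared atoms = 1
Craig interpolant size bound = 2^1
= 2

2


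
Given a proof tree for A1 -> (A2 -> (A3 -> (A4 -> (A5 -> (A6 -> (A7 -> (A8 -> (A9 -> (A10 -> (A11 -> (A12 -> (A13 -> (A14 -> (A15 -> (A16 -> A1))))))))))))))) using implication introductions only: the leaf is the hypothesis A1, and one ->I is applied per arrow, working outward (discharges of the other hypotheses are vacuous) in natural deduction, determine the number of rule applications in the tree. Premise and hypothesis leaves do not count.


The formula has 16 arrows (->); its innermost consequent A1 is one of the antecedents,
so the proof starts from the hypothesis leaf A1 (not a rule application) and closes one arrow per ->I.
Building A1 -> (A2 -> (A3 -> (A4 -> (A5 -> (A6 -> (A7 -> (A8 -> (A9 -> (A10 -> (A11 -> (A12 -> (A13 -> (A14 -> (A15 -> (A16 -> A1))))))))))))))) therefore takes 16 nested implication introductions.
Total inference nodes = 16

16


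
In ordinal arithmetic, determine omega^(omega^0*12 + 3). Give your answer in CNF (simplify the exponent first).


omega^(omega^0*12 + 3):
omega^0 = 1, so the exponent is 12 + 3 = 15 (finite ordinal addition).
Result = omega^15, already a single CNF term.

omega^15


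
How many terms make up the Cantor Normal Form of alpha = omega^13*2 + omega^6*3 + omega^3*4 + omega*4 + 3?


CNF: omega^13*2 + omega^6*3 + omega^3*4 + omega*4 + 3
Count the summands separated by '+':
  term 1: omega^13*2
  term 2: omega^6*3
  term 3: omega^3*4
  term 4: omega*4
  term 5: 3
Total terms = 5

5


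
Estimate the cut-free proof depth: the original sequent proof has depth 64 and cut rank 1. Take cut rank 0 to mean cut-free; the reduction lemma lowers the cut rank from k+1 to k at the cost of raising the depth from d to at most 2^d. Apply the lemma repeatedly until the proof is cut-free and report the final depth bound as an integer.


Each rank reduction sends depth d to at most 2^d; cut rank r needs r reductions.
2_0(64) = 64
2_1(64) = 2^64 = 18446744073709551616
Cut-free depth bound = 18446744073709551616

18446744073709551616


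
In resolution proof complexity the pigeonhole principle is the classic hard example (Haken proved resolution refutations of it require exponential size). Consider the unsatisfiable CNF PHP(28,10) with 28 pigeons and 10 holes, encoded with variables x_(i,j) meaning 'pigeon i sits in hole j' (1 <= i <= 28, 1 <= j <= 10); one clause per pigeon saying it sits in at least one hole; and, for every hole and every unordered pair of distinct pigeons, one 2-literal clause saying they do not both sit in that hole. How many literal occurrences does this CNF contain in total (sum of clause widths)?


PHP(28,10): 28 pigeons, 10 holes, 28*10 = 280 variables.
- pigeon clauses: one per pigeon -> 28 clauses of width 10 -> 280 literals
- hole clauses: 10 holes * C(28,2) = 10 * 378 -> 3780 clauses of width 2 -> 7560 literals
Total literal occurrences = 280 + 7560 = 7840

7840


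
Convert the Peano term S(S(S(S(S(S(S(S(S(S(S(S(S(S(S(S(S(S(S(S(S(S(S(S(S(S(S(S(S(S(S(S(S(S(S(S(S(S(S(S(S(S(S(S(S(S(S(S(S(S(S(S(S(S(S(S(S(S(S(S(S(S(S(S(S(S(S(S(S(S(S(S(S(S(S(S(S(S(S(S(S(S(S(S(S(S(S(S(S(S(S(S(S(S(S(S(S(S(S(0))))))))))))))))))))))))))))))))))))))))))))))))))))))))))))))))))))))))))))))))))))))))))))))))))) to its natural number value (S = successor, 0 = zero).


Counting successors applied to 0:
99 applications of S to 0 = 99

99


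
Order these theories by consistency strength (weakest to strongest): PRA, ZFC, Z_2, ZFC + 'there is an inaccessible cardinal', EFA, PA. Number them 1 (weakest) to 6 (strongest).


Ordering by consistency strength:
1. EFA
2. PRA
3. PA
4. Z_2
5. ZFC
6. ZFC + 'there is an inaccessible cardinal'


PRA=2, ZFC=5, Z_2=4, ZFC + 'there is an inaccessible cardinal'=6, EFA=1, PA=3


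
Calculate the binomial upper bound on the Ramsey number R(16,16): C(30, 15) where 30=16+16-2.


R(16,16) <= C(16+16-2, 16-1) = C(30, 15)
C(30, 15) = 30! / (15! * 15!)
= 155117520

155117520


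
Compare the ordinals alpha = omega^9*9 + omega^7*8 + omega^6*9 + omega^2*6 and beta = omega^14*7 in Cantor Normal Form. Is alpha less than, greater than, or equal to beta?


Compare term by term from highest exponent:
alpha = omega^9*9 + omega^7*8 + omega^6*9 + omega^2*6
beta = omega^14*7
Term 1: alpha has omega^9*9, beta has omega^14*7
Term 2: alpha has omega^7*8, beta has omega^0*0
Term 3: alpha has omega^6*9, beta has omega^0*0
Term 4: alpha has omega^2*6, beta has omega^0*0
Result: alpha < beta

alpha < beta


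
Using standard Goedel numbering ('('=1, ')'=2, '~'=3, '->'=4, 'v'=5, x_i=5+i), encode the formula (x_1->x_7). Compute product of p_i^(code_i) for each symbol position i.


Formula: (x_1->x_7)
Symbol codes: [1, 6, 4, 12, 2]
Primes: [2, 3, 5, 7, 11]
p_1^1 = 2^1 = 2
p_2^6 = 3^6 = 729
p_3^4 = 5^4 = 625
p_4^12 = 7^12 = 13841287201
p_5^2 = 11^2 = 121
Product = 1526157628391261250

1526157628391261250


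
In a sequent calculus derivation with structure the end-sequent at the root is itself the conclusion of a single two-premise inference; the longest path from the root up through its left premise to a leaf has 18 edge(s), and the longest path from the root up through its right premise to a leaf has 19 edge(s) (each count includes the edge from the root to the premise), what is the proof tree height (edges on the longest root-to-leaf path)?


Longest path through the left premise: 18 edges (measured from the branching sequent)
Longest path through the right premise: 19 edges
Height of the subtree rooted at the branching sequent: max(18, 19) = 19
The branching sequent is the root itself.
Total height = 19

19


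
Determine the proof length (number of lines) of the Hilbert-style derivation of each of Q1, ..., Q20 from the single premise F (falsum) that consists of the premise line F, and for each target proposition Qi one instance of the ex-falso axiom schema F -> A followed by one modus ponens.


Ex falso, line by line:
- 1 premise line (F)
- 20 targets, each needing 1 axiom instance (F -> Qi) + 1 MP = 2 lines: 2 * 20 = 40
Total = 1 + 40 = 41 lines.

41


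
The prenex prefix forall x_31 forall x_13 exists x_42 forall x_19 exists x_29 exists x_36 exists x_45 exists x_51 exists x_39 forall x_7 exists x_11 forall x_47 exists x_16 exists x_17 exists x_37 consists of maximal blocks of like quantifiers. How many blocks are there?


Alternations = 7.
Blocks = alternations + 1 = 8

8


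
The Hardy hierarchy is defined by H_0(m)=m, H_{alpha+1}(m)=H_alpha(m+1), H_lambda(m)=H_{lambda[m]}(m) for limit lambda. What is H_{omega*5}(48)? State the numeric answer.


H_{omega*5}(48):
For the Hardy hierarchy, H_{omega*k}(n) = 2^k * n.
2^5 = 32.
32 * 48 = 1536

1536


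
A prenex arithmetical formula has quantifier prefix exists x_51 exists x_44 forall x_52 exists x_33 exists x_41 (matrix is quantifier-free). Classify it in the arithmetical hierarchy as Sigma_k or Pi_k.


Leading quantifier is exists, so the class is Sigma.
Number of quantifier blocks = alternations + 1 = 2 + 1 = 3.
Classification: Sigma_3

Sigma_3


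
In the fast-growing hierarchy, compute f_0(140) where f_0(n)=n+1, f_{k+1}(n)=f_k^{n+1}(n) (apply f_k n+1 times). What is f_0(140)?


f_0(140) = 140 + 1 = 141

141


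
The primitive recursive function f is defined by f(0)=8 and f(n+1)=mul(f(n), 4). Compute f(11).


f(0) = 8
f(1) = mul(f(0), 4) = mul(8, 4) = 32
f(2) = mul(f(1), 4) = mul(32, 4) = 128
f(3) = mul(f(2), 4) = mul(128, 4) = 512
f(4) = mul(f(3), 4) = mul(512, 4) = 2048
f(5) = mul(f(4), 4) = mul(2048, 4) = 8192
f(6) = mul(f(5), 4) = mul(8192, 4) = 32768
f(7) = mul(f(6), 4) = mul(32768, 4) = 131072
f(8) = mul(f(7), 4) = mul(131072, 4) = 524288
f(9) = mul(f(8), 4) = mul(524288, 4) = 2097152
f(10) = mul(f(9), 4) = mul(2097152, 4) = 8388608
f(11) = mul(f(10), 4) = mul(8388608, 4) = 33554432


33554432


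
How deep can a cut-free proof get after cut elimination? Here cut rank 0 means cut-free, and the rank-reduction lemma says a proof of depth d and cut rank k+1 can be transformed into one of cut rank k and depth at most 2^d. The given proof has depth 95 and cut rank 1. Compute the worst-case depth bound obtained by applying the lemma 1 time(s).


Each rank reduction sends depth d to at most 2^d; cut rank r needs r reductions.
2_0(95) = 95
2_1(95) = 2^95 = 39614081257132168796771975168
Cut-free depth bound = 39614081257132168796771975168

39614081257132168796771975168


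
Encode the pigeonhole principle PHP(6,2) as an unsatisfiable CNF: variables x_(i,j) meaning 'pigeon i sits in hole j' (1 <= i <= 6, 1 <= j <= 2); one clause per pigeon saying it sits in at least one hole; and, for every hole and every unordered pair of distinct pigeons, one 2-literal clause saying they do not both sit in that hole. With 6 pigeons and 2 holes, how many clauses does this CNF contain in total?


PHP(6,2): 6 pigeons, 2 holes, 6*2 = 12 variables.
- pigeon clauses: one per pigeon -> 6 clauses
- hole clauses: 2 holes * C(6,2) = 2 * 15 -> 30 clauses
Total clauses = 6 + 30 = 36

36


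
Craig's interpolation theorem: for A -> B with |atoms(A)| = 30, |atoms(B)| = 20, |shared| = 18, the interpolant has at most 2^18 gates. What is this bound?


Shared atoms = 18
Craig interpolant size bound = 2^18
= 262144

262144


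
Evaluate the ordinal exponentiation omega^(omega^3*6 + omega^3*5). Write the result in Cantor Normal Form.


omega^(omega^3*6 + omega^3*5):
Both terms of the exponent have the same exponent 3, so they merge: omega^3*6 + omega^3*5 = omega^3*(6+5) = omega^3*11.
omega raised to a CNF ordinal is a single CNF term: Result = omega^(omega^3*11)

omega^(omega^3*11)


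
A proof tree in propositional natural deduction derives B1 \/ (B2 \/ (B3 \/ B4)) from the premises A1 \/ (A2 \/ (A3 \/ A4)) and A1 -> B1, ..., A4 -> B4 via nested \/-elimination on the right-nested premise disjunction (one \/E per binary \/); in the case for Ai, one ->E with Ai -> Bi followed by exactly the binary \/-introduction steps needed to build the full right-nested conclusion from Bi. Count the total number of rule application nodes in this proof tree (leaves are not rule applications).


Constructive dilemma with 4 branches, all disjunctions right-nested:
- \/E: the premise has 3 binary \/, each eliminated once: 3 nodes.
- ->E: one per case (Ai with Ai -> Bi gives Bi): 4 nodes.
- \/I: in case i < n, Bi needs 1 step to form Bi \/ (B(i+1) \/ ...) and then i-1 steps to prepend B(i-1), ..., B1, i.e. i steps; in case i = n, B4 needs 3 prepend steps.
  \/I total = (1 + 2 + ... + 3) + 3 = 6 + 3 = 9 nodes.
Total = 3 + 4 + 9 = 16

16


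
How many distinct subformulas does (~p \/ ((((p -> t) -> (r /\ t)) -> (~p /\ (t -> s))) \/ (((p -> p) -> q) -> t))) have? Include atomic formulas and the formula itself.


Formula: (~p \/ ((((p -> t) -> (r /\ t)) -> (~p /\ (t -> s))) \/ (((p -> p) -> q) -> t)))
Subformulas found:
  1. r
  2. q
  3. s
  4. t
  5. p
  6. ~p
  7. (t -> s)
  8. (p -> t)
  9. (p -> p)
  10. (r /\ t)
  11. ((p -> p) -> q)
  12. (~p /\ (t -> s))
  13. ((p -> t) -> (r /\ t))
  14. (((p -> p) -> q) -> t)
  15. (((p -> t) -> (r /\ t)) -> (~p /\ (t -> s)))
  16. ((((p -> t) -> (r /\ t)) -> (~p /\ (t -> s))) \/ (((p -> p) -> q) -> t))
  17. (~p \/ ((((p -> t) -> (r /\ t)) -> (~p /\ (t -> s))) \/ (((p -> p) -> q) -> t)))
Total distinct subformulas = 17

17


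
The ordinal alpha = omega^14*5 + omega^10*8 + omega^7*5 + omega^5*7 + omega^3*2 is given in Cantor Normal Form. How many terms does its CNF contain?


CNF: omega^14*5 + omega^10*8 + omega^7*5 + omega^5*7 + omega^3*2
Count the summands separated by '+':
  term 1: omega^14*5
  term 2: omega^10*8
  term 3: omega^7*5
  term 4: omega^5*7
  term 5: omega^3*2
Total terms = 5

5


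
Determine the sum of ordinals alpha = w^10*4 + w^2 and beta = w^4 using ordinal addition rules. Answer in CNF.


Ordinal addition (w^10*4 + w^2) + w^4:
alpha's leading term has exponent 10 > beta's exponent 4, so it survives.
alpha's tail term has exponent 2 < beta's exponent 4, so it is absorbed by beta.
In ordinal addition, any term followed by a strictly larger-exponent term is absorbed.
Result = w^10*4 + w^4

w^10*4 + w^4
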